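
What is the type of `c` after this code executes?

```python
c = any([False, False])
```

any() returns bool

bool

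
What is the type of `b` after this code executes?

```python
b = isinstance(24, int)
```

isinstance() returns bool

bool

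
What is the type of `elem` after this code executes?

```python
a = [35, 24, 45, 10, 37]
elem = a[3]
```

Indexing a list of ints returns int (a[3] = 10)

int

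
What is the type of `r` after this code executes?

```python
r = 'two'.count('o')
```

str.count() returns int

int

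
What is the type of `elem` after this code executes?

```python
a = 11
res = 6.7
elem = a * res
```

int * float returns float (11 * 6.7 = 73.7)

float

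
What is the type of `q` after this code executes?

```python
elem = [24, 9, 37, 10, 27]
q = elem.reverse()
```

list.reverse() returns None

NoneType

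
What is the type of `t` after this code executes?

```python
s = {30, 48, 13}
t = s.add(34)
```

set.add() returns None (mutates in place)

NoneType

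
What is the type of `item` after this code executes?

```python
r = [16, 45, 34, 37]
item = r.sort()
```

list.sort() returns None (sorts in place)

NoneType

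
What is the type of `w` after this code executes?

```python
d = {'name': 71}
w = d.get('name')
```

dict.get() returns the value (int) when key is found

int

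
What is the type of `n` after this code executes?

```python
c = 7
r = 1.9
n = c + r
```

int + float returns float (7 + 1.9 = 8.9)

float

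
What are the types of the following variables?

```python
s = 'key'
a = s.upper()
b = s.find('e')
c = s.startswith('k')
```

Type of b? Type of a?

str.find() returns int; str.upper() returns str

int, str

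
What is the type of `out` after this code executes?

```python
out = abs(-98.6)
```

abs() of float returns float

float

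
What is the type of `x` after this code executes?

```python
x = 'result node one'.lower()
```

str.lower() returns str

str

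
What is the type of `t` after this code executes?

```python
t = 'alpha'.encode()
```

str.encode() returns bytes

bytes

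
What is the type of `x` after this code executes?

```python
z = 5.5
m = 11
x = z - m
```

float - int returns float (5.5 - 11 = -5.5)

float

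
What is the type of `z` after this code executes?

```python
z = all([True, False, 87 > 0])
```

all() returns bool

bool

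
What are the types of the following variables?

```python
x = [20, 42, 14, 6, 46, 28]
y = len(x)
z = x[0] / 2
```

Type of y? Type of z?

len() returns int; int / int returns float

int, float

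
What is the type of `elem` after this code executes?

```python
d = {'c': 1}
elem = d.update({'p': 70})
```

dict.update() returns None

NoneType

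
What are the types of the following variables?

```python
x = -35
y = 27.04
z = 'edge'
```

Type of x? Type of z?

x is int; z is str

int, str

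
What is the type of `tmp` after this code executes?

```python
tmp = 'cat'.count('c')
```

str.count() returns int

int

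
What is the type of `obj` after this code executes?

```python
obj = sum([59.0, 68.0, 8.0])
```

sum() of floats returns float

float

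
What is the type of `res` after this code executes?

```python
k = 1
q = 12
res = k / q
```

int / int always returns float in Python 3 (1 / 12 = 0.0833333)

float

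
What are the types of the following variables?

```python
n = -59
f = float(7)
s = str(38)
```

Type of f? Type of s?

f is float; s is str

float, str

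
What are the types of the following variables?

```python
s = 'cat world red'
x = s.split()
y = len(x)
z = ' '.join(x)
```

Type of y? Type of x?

len() returns int; str.split() returns list

int, list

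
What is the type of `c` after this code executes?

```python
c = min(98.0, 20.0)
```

min() of floats returns float

float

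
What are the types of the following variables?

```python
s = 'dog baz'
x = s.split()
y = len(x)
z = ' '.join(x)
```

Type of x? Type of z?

str.split() returns list; str.join() returns str

list, str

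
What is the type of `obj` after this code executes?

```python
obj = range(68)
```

range() returns a range object

range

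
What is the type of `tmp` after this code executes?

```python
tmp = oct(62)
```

oct() returns str representation

str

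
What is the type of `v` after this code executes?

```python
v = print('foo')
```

print() returns None

NoneType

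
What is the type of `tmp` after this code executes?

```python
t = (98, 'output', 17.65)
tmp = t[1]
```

Index 1 of tuple is 'output' which is str

str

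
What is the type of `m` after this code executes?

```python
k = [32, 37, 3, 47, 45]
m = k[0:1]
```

Slicing a list always returns a list

list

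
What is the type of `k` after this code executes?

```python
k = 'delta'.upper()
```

str.upper() returns str

str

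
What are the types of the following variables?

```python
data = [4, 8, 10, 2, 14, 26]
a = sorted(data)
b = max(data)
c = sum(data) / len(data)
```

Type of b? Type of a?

max of ints returns int; sorted() returns list

int, list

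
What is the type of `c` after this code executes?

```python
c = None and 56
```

'and' returns first falsy value (None)

NoneType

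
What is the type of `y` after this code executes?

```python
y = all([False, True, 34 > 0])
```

all() returns bool

bool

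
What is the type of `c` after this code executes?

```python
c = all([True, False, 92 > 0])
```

all() returns bool

bool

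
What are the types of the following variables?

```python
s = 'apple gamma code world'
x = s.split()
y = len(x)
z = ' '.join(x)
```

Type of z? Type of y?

str.join() returns str; len() returns int

str, int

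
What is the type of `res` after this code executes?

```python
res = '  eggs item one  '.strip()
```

str.strip() returns str

str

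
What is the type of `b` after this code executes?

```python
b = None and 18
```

'and' returns first falsy value (None)

NoneType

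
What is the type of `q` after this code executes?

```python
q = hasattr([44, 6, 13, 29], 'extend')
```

hasattr() returns bool

bool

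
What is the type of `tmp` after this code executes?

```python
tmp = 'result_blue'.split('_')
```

str.split() returns list

list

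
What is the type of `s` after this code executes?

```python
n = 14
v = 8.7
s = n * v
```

int * float returns float (14 * 8.7 = 121.8)

float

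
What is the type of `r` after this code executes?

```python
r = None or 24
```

'or' with None returns the other value (24, int)

int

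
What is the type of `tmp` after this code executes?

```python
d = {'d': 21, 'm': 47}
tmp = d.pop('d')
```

dict.pop() returns the value (int)

int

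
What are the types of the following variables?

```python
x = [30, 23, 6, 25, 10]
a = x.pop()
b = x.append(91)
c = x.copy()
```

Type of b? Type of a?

list.append() returns None; list.pop() returns the element (int)

NoneType, int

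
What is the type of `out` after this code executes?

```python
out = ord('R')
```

ord() returns int (Unicode code point)

int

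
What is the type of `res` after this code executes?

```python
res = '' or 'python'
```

'or' returns first truthy value ('python', which is str)

str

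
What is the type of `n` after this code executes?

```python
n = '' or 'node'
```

'or' returns first truthy value ('node', which is str)

str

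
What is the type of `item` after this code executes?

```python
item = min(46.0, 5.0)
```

min() of floats returns float

float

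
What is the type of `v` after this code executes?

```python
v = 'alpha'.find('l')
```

str.find() returns int (index, or -1)

int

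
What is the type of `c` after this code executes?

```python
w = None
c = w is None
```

'is' comparison returns bool

bool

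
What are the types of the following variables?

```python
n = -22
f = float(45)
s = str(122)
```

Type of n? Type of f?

n is int; f is float

int, float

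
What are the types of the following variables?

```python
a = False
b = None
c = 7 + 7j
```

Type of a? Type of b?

a is bool; b is NoneType

bool, NoneType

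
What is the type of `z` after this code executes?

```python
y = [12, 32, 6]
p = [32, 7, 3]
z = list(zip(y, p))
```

list(zip(...)) returns a list of tuples

list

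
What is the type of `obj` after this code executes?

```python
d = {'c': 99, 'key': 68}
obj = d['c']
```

Accessing dict[str, int] with key 'c' returns int value 99

int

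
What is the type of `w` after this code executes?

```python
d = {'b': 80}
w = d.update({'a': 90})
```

dict.update() returns None

NoneType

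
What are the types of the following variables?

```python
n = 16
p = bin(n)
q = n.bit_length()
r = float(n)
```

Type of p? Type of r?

bin() returns str; float() returns float

str, float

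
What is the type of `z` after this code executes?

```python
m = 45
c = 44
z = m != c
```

Comparison operators return bool

bool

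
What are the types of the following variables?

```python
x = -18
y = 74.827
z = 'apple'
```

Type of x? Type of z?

x is int; z is str

int, str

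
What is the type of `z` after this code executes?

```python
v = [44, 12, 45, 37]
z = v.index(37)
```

list.index() returns int

int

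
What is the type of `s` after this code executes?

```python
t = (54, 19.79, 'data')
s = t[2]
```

Index 2 of tuple is 'data' which is str

str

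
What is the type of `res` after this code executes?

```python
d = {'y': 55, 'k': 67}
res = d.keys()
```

.keys() returns a dict_keys view object

dict_keys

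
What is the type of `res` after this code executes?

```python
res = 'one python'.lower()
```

str.lower() returns str

str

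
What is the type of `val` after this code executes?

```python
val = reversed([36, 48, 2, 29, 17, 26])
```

reversed() on a list returns a list_reverseiterator

list_reverseiterator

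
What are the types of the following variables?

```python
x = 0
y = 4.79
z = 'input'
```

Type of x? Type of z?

x is int; z is str

int, str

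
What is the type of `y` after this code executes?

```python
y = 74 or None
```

'or' returns first truthy value (74, int)

int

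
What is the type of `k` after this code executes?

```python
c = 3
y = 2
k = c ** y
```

int ** positive int returns int (3 ** 2 = 9)

int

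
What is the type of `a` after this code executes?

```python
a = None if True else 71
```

Ternary: condition is True, if branch (None) taken → NoneType

NoneType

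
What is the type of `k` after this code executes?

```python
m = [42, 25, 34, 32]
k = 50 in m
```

'in' operator returns bool

bool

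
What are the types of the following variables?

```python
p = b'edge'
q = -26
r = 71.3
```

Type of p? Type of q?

p is bytes; q is int

bytes, int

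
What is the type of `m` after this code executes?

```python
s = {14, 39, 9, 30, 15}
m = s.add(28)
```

set.add() returns None (mutates in place)

NoneType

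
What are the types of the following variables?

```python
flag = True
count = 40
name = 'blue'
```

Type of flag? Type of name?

flag is bool; name is str

bool, str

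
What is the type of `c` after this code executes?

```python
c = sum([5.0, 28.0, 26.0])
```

sum() of floats returns float

float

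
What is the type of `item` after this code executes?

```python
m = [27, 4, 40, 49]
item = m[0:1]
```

Slicing a list always returns a list

list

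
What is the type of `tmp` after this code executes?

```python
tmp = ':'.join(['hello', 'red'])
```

str.join() returns str

str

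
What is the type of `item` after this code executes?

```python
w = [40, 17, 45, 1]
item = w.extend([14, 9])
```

list.extend() returns None

NoneType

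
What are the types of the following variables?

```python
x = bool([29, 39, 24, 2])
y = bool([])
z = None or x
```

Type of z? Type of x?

None or <bool> returns the bool; bool() returns bool

bool, bool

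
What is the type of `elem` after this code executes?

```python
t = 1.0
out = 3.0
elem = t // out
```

float // float returns float (floor division preserves float type)

float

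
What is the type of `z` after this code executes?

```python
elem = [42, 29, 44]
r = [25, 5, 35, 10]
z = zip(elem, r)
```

zip() returns a zip iterator object

zip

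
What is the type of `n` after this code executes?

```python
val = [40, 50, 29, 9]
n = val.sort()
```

list.sort() returns None (sorts in place)

NoneType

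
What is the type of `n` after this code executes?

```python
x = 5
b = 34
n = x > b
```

Comparison operators return bool

bool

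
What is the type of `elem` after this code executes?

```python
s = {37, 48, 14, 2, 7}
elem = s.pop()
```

Popping from a set of ints returns int

int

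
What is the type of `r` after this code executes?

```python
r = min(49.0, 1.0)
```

min() of floats returns float

float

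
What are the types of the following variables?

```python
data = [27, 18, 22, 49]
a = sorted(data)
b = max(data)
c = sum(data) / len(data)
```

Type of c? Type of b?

int / int returns float; max of ints returns int

float, int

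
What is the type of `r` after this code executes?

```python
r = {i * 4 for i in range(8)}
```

A set comprehension {expr for x in iterable} produces a set

set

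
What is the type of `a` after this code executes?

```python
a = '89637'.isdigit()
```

str.isdigit() returns bool

bool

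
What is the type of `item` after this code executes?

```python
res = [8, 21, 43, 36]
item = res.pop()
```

list.pop() returns the popped element (int here)

int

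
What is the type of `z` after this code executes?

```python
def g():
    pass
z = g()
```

A function with no return statement returns None

NoneType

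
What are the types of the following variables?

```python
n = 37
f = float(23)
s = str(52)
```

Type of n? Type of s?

n is int; s is str

int, str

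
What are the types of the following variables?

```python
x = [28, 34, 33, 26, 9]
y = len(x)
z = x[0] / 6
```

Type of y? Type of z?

len() returns int; int / int returns float

int, float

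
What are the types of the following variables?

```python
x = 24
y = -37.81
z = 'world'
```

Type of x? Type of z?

x is int; z is str

int, str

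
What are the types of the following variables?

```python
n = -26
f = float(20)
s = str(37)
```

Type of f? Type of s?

f is float; s is str

float, str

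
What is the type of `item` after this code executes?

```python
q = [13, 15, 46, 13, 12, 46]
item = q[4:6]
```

Slicing a list always returns a list

list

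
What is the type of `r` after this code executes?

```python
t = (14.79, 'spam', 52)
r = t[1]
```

Index 1 of tuple is 'spam' which is str

str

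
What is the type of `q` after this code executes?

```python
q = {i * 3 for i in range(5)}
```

A set comprehension {expr for x in iterable} produces a set

set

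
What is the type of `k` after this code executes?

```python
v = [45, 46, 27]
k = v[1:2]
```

Slicing a list always returns a list

list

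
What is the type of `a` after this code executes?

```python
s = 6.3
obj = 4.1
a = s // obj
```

float // float returns float (floor division preserves float type)

float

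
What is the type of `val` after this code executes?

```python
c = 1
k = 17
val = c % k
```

int % int returns int (1 % 17 = 1)

int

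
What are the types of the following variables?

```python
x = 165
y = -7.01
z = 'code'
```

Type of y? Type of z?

y is float; z is str

float, str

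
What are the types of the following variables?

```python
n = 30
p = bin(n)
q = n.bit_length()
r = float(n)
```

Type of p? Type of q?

bin() returns str; int.bit_length() returns int

str, int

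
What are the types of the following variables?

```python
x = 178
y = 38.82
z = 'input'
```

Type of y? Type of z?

y is float; z is str

float, str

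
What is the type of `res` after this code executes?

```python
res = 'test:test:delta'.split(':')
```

str.split() returns list

list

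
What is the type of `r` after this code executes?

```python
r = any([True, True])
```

any() returns bool

bool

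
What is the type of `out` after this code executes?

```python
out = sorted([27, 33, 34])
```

sorted() always returns list

list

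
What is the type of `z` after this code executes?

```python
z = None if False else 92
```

Ternary: condition is False, else branch (92) taken → int

int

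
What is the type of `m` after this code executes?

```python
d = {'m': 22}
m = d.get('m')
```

dict.get() returns the value (int) when key is found

int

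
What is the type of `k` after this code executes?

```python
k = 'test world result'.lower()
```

str.lower() returns str

str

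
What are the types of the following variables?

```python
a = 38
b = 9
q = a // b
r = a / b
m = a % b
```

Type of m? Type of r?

int % int returns int; int / int returns float

int, float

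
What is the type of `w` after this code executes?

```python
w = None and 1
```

'and' returns first falsy value (None)

NoneType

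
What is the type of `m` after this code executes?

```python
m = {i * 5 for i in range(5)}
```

A set comprehension {expr for x in iterable} produces a set

set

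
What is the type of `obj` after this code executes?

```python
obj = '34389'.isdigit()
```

str.isdigit() returns bool

bool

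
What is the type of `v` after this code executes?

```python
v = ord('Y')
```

ord() returns int (Unicode code point)

int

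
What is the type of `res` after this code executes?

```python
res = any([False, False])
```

any() returns bool

bool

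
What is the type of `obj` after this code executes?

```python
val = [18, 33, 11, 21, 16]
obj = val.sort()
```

list.sort() returns None (sorts in place)

NoneType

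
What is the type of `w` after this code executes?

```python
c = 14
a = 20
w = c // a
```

int // int returns int (14 // 20 = 0)

int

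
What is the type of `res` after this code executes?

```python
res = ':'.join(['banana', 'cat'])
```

str.join() returns str

str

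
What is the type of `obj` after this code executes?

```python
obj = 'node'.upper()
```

str.upper() returns str

str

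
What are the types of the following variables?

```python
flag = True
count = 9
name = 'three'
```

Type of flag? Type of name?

flag is bool; name is str

bool, str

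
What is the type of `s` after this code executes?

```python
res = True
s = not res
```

'not' always returns bool

bool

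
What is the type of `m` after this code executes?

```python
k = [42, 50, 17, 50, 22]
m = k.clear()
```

list.clear() returns None

NoneType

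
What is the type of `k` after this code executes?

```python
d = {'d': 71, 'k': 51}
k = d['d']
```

Accessing dict[str, int] with key 'd' returns int value 71

int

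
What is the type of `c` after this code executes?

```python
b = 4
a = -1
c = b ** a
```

int ** negative int returns float

float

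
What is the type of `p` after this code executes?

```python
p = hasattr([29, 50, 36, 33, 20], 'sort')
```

hasattr() returns bool

bool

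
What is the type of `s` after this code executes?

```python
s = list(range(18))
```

list(range(...)) returns list

list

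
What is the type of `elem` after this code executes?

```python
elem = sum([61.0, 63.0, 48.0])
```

sum() of floats returns float

float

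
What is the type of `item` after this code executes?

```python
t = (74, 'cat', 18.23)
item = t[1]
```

Index 1 of tuple is 'cat' which is str

str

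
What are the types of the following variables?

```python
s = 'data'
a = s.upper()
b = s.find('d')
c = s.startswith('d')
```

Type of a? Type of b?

str.upper() returns str; str.find() returns int

str, int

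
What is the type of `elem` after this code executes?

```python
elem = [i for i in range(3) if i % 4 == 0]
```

A list comprehension [...] produces a list

list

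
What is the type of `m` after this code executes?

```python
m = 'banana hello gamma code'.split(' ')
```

str.split() returns list

list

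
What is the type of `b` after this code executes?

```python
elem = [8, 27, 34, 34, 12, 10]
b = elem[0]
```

Indexing a list of ints returns int (elem[0] = 8)

int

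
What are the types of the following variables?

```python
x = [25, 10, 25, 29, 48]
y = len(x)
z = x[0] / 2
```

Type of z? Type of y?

int / int returns float; len() returns int

float, int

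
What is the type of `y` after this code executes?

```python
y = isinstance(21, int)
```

isinstance() returns bool

bool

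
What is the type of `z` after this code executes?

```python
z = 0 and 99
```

'and' returns the first falsy value (0, which is int)

int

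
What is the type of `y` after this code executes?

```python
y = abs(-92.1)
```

abs() of float returns float

float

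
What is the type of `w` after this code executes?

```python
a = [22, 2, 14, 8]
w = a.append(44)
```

list.append() returns None (mutates in place)

NoneType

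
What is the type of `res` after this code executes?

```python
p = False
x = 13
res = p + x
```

bool + int returns int (False is 0, so 0 + 13 = 13)

int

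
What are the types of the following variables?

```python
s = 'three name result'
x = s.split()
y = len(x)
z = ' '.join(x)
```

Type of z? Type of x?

str.join() returns str; str.split() returns list

str, list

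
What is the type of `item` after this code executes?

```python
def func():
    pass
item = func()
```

A function with no return statement returns None

NoneType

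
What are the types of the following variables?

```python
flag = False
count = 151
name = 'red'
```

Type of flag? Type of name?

flag is bool; name is str

bool, str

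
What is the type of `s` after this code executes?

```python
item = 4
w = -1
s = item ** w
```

int ** negative int returns float

float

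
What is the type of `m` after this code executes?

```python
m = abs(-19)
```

abs() of int returns int

int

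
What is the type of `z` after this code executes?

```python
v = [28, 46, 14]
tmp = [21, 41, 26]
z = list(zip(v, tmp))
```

list(zip(...)) returns a list of tuples

list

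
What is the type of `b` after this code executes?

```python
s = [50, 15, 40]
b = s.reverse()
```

list.reverse() returns None

NoneType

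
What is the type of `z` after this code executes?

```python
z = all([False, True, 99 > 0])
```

all() returns bool

bool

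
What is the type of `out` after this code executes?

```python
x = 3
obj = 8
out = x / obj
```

int / int always returns float in Python 3 (3 / 8 = 0.375)

float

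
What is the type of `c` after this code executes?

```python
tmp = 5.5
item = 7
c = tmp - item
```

float - int returns float (5.5 - 7 = -1.5)

float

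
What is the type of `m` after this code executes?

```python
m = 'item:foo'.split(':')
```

str.split() returns list

list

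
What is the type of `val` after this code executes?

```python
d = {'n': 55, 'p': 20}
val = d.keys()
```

.keys() returns a dict_keys view object

dict_keys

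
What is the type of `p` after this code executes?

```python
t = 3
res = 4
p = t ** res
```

int ** positive int returns int (3 ** 4 = 81)

int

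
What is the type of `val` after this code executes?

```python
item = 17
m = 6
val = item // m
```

int // int returns int (17 // 6 = 2)

int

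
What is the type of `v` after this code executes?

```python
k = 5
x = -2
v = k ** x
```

int ** negative int returns float

float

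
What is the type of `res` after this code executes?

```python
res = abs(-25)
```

abs() of int returns int

int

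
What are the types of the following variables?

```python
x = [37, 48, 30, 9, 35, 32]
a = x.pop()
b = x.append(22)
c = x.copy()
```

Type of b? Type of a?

list.append() returns None; list.pop() returns the element (int)

NoneType, int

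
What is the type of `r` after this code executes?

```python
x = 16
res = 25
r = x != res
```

Comparison operators return bool

bool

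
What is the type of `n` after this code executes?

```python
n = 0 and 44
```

'and' returns the first falsy value (0, which is int)

int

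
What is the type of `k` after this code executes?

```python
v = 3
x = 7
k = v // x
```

int // int returns int (3 // 7 = 0)

int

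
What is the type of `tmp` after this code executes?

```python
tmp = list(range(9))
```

list(range(...)) returns list

list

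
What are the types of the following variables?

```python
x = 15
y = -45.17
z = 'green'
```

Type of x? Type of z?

x is int; z is str

int, str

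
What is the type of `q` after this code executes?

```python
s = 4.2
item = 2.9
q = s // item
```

float // float returns float (floor division preserves float type)

float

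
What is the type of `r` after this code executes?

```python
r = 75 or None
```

'or' returns first truthy value (75, int)

int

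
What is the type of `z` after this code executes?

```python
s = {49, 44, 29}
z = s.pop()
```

Popping from a set of ints returns int

int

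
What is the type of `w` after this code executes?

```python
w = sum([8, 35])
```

sum() of ints returns int

int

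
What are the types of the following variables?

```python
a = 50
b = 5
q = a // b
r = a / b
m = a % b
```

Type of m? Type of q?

int % int returns int; int // int returns int

int, int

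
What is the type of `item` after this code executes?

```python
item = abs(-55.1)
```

abs() of float returns float

float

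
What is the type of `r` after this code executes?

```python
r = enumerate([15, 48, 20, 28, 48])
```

enumerate() returns an enumerate iterator object

enumerate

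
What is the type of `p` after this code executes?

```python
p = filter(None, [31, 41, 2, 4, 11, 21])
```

filter() returns a filter iterator object

filter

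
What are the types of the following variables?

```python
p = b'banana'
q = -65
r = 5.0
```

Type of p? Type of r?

p is bytes; r is float

bytes, float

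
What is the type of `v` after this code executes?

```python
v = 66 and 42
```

'and' returns the last value when all truthy (42, which is int)

int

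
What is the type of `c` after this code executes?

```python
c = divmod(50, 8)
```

divmod() returns a tuple (quotient, remainder)

tuple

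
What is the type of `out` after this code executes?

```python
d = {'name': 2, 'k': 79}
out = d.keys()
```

.keys() returns a dict_keys view object

dict_keys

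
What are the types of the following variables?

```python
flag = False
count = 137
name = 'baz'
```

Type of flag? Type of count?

flag is bool; count is int

bool, int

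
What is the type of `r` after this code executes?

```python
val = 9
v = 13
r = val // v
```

int // int returns int (9 // 13 = 0)

int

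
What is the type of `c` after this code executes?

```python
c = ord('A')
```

ord() returns int (Unicode code point)

int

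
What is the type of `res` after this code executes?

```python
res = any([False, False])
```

any() returns bool

bool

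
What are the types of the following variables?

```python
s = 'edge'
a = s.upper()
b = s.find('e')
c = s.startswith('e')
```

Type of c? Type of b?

str.startswith() returns bool; str.find() returns int

bool, int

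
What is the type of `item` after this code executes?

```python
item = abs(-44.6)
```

abs() of float returns float

float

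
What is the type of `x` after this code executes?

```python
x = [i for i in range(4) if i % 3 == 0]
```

A list comprehension [...] produces a list

list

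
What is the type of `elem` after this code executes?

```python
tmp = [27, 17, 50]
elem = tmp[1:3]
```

Slicing a list always returns a list

list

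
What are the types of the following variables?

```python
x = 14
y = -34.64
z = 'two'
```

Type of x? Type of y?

x is int; y is float

int, float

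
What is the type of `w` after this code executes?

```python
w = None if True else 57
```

Ternary: condition is True, if branch (None) taken → NoneType

NoneType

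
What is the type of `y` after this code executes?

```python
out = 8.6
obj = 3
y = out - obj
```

float - int returns float (8.6 - 3 = 5.6)

float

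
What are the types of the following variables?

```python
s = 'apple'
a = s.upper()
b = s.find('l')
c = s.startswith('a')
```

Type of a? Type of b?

str.upper() returns str; str.find() returns int

str, int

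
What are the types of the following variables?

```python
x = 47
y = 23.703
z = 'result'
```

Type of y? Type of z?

y is float; z is str

float, str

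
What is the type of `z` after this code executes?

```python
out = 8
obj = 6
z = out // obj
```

int // int returns int (8 // 6 = 1)

int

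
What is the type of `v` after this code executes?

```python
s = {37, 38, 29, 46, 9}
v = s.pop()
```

Popping from a set of ints returns int

int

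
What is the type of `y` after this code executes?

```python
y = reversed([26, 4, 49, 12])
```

reversed() on a list returns a list_reverseiterator

list_reverseiterator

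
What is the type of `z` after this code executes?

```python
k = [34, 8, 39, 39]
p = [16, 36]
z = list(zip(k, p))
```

list(zip(...)) returns a list of tuples

list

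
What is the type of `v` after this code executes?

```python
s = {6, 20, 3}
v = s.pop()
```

Popping from a set of ints returns int

int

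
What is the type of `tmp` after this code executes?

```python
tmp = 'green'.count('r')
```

str.count() returns int

int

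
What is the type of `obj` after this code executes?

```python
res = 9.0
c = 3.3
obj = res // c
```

float // float returns float (floor division preserves float type)

float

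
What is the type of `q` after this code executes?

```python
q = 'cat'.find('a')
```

str.find() returns int (index, or -1)

int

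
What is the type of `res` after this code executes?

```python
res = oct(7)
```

oct() returns str representation

str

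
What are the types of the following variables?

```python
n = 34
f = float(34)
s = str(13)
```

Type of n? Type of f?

n is int; f is float

int, float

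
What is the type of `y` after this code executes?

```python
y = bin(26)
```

bin() returns str representation

str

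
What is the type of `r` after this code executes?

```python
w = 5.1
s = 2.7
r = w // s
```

float // float returns float (floor division preserves float type)

float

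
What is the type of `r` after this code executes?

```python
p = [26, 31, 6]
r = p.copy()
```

list.copy() returns list

list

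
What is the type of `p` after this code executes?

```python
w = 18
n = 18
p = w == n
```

Equality comparison returns bool

bool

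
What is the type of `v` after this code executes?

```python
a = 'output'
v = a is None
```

'is' comparison returns bool

bool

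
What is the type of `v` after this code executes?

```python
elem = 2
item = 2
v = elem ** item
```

int ** positive int returns int (2 ** 2 = 4)

int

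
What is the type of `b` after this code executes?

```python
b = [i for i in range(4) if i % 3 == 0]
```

A list comprehension [...] produces a list

list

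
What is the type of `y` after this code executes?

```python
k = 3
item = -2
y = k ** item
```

int ** negative int returns float

float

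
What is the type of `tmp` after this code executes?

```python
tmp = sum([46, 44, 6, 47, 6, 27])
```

sum() of ints returns int

int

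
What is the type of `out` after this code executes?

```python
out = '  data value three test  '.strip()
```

str.strip() returns str

str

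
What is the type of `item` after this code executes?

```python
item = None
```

None has type NoneType

NoneType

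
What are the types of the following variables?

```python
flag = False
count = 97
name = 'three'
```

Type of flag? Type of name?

flag is bool; name is str

bool, str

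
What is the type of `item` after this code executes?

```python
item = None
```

None has type NoneType

NoneType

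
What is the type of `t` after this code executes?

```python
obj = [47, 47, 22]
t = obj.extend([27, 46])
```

list.extend() returns None

NoneType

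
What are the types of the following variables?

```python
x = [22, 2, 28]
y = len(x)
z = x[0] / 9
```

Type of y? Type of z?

len() returns int; int / int returns float

int, float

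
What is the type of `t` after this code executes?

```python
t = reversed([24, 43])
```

reversed() on a list returns a list_reverseiterator

list_reverseiterator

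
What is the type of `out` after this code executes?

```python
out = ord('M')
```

ord() returns int (Unicode code point)

int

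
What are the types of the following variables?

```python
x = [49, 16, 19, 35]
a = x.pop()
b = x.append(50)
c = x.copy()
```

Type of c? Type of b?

list.copy() returns list; list.append() returns None

list, NoneType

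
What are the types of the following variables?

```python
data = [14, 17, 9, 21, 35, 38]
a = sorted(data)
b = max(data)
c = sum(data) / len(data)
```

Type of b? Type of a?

max of ints returns int; sorted() returns list

int, list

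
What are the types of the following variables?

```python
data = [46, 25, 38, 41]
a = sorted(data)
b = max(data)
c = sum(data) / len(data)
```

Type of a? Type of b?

sorted() returns list; max of ints returns int

list, int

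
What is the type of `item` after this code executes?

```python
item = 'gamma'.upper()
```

str.upper() returns str

str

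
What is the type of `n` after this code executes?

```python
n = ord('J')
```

ord() returns int (Unicode code point)

int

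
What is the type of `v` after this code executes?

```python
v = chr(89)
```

chr() returns str (single character)

str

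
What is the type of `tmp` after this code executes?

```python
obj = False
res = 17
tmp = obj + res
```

bool + int returns int (False is 0, so 0 + 17 = 17)

int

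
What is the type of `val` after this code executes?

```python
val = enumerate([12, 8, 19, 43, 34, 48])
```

enumerate() returns an enumerate iterator object

enumerate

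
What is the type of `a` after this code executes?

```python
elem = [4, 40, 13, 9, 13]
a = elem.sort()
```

list.sort() returns None (sorts in place)

NoneType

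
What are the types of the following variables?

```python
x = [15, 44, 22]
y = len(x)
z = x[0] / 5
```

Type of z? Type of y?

int / int returns float; len() returns int

float, int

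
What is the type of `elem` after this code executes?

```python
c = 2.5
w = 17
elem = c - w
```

float - int returns float (2.5 - 17 = -14.5)

float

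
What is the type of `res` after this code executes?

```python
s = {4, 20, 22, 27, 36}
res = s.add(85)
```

set.add() returns None (mutates in place)

NoneType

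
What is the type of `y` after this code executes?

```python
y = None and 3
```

'and' returns first falsy value (None)

NoneType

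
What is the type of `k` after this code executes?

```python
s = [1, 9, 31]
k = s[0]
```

Indexing a list of ints returns int (s[0] = 1)

int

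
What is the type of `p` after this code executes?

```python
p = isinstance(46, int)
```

isinstance() returns bool

bool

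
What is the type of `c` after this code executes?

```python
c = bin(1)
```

bin() returns str representation

str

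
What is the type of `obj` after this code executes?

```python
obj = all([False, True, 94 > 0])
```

all() returns bool

bool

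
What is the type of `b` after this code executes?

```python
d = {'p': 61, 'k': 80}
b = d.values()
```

.values() returns a dict_values view object

dict_values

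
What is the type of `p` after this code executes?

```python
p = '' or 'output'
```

'or' returns first truthy value ('output', which is str)

str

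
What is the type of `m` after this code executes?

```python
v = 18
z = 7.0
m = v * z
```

int * float returns float (18 * 7.0 = 126.0)

float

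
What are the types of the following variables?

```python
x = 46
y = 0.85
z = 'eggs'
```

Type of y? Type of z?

y is float; z is str

float, str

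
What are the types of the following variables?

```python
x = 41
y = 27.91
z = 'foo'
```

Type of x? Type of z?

x is int; z is str

int, str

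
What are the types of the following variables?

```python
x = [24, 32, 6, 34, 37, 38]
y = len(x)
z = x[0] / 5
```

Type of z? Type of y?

int / int returns float; len() returns int

float, int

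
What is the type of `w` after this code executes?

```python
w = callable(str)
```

callable() returns bool

bool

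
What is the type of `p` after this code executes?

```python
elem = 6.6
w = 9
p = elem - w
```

float - int returns float (6.6 - 9 = -2.4)

float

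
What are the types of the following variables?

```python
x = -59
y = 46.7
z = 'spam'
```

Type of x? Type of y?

x is int; y is float

int, float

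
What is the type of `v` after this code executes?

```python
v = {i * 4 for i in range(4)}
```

A set comprehension {expr for x in iterable} produces a set

set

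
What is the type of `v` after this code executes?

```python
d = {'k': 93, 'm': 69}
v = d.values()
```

.values() returns a dict_values view object

dict_values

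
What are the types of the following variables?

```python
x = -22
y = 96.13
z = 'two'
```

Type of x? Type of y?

x is int; y is float

int, float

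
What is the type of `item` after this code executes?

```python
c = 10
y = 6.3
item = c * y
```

int * float returns float (10 * 6.3 = 63.0)

float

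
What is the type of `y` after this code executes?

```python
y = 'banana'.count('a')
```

str.count() returns int

int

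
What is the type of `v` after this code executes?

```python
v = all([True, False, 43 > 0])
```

all() returns bool

bool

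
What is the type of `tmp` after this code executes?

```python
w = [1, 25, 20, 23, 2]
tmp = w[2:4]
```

Slicing a list always returns a list

list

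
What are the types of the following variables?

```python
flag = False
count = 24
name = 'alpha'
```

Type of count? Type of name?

count is int; name is str

int, str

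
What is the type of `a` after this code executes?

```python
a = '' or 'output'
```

'or' returns first truthy value ('output', which is str)

str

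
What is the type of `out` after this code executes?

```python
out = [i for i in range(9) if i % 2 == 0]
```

A list comprehension [...] produces a list

list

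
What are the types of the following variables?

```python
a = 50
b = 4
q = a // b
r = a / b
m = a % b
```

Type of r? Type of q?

int / int returns float; int // int returns int

float, int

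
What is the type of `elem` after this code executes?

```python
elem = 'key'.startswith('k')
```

str.startswith() returns bool

bool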